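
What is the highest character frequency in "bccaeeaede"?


Input: bccaeeaede
Character counts:
  'a': 2
  'b': 1
  'c': 2
  'd': 1
  'e': 4
Maximum frequency: 4

4


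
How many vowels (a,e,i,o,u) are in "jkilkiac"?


Input: jkilkiac
Checking each character:
  'j' at position 0: consonant
  'k' at position 1: consonant
  'i' at position 2: vowel (running total: 1)
  'l' at position 3: consonant
  'k' at position 4: consonant
  'i' at position 5: vowel (running total: 2)
  'a' at position 6: vowel (running total: 3)
  'c' at position 7: consonant
Total vowels: 3

3


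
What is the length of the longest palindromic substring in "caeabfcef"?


Input: "caeabfcef"
Checking substrings for palindromes:
  [1:4] "aea" (len 3) => palindrome
Longest palindromic substring: "aea" with length 3

3


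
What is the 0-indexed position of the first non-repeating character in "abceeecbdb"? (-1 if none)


Input: abceeecbdb
Character frequencies:
  'a': 1
  'b': 3
  'c': 2
  'd': 1
  'e': 3
Scanning left to right for freq == 1:
  Position 0 ('a'): unique! => answer = 0

0


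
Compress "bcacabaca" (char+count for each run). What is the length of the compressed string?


Input: bcacabaca
Runs:
  'b' x 1 => "b1"
  'c' x 1 => "c1"
  'a' x 1 => "a1"
  'c' x 1 => "c1"
  'a' x 1 => "a1"
  'b' x 1 => "b1"
  'a' x 1 => "a1"
  'c' x 1 => "c1"
  'a' x 1 => "a1"
Compressed: "b1c1a1c1a1b1a1c1a1"
Compressed length: 18

18


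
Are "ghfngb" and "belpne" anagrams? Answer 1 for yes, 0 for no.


Strings: "ghfngb", "belpne"
Sorted first:  bfgghn
Sorted second: beelnp
Differ at position 1: 'f' vs 'e' => not anagrams

0


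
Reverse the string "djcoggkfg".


Input: djcoggkfg
Reading characters right to left:
  Position 8: 'g'
  Position 7: 'f'
  Position 6: 'k'
  Position 5: 'g'
  Position 4: 'g'
  Position 3: 'o'
  Position 2: 'c'
  Position 1: 'j'
  Position 0: 'd'
Reversed: gfkggocjd

gfkggocjd


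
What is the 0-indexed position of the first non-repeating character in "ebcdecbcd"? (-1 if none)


Input: ebcdecbcd
Character frequencies:
  'b': 2
  'c': 3
  'd': 2
  'e': 2
Scanning left to right for freq == 1:
  Position 0 ('e'): freq=2, skip
  Position 1 ('b'): freq=2, skip
  Position 2 ('c'): freq=3, skip
  Position 3 ('d'): freq=2, skip
  Position 4 ('e'): freq=2, skip
  Position 5 ('c'): freq=3, skip
  Position 6 ('b'): freq=2, skip
  Position 7 ('c'): freq=3, skip
  Position 8 ('d'): freq=2, skip
  No unique character found => answer = -1

-1


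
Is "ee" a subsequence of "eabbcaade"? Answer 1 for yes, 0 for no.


Check if "ee" is a subsequence of "eabbcaade"
Greedy scan:
  Position 0 ('e'): matches sub[0] = 'e'
  Position 1 ('a'): no match needed
  Position 2 ('b'): no match needed
  Position 3 ('b'): no match needed
  Position 4 ('c'): no match needed
  Position 5 ('a'): no match needed
  Position 6 ('a'): no match needed
  Position 7 ('d'): no match needed
  Position 8 ('e'): matches sub[1] = 'e'
All 2 characters matched => is a subsequence

1


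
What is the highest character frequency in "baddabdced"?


Input: baddabdced
Character counts:
  'a': 2
  'b': 2
  'c': 1
  'd': 4
  'e': 1
Maximum frequency: 4

4


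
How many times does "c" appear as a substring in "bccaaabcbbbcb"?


Searching for "c" in "bccaaabcbbbcb"
Scanning each position:
  Position 0: "b" => no
  Position 1: "c" => MATCH
  Position 2: "c" => MATCH
  Position 3: "a" => no
  Position 4: "a" => no
  Position 5: "a" => no
  Position 6: "b" => no
  Position 7: "c" => MATCH
  Position 8: "b" => no
  Position 9: "b" => no
  Position 10: "b" => no
  Position 11: "c" => MATCH
  Position 12: "b" => no
Total occurrences: 4

4


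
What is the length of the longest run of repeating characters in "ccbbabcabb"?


Input: "ccbbabcabb"
Scanning for longest run:
  Position 1 ('c'): continues run of 'c', length=2
  Position 2 ('b'): new char, reset run to 1
  Position 3 ('b'): continues run of 'b', length=2
  Position 4 ('a'): new char, reset run to 1
  Position 5 ('b'): new char, reset run to 1
  Position 6 ('c'): new char, reset run to 1
  Position 7 ('a'): new char, reset run to 1
  Position 8 ('b'): new char, reset run to 1
  Position 9 ('b'): continues run of 'b', length=2
Longest run: 'c' with length 2

2


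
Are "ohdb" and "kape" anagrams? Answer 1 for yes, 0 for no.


Strings: "ohdb", "kape"
Sorted first:  bdho
Sorted second: aekp
Differ at position 0: 'b' vs 'a' => not anagrams

0


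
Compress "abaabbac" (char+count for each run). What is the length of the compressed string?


Input: abaabbac
Runs:
  'a' x 1 => "a1"
  'b' x 1 => "b1"
  'a' x 2 => "a2"
  'b' x 2 => "b2"
  'a' x 1 => "a1"
  'c' x 1 => "c1"
Compressed: "a1b1a2b2a1c1"
Compressed length: 12

12


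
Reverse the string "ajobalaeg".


Input: ajobalaeg
Reading characters right to left:
  Position 8: 'g'
  Position 7: 'e'
  Position 6: 'a'
  Position 5: 'l'
  Position 4: 'a'
  Position 3: 'b'
  Position 2: 'o'
  Position 1: 'j'
  Position 0: 'a'
Reversed: gealaboja

gealaboja


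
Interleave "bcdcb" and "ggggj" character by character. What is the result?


Interleaving "bcdcb" and "ggggj":
  Position 0: 'b' from first, 'g' from second => "bg"
  Position 1: 'c' from first, 'g' from second => "cg"
  Position 2: 'd' from first, 'g' from second => "dg"
  Position 3: 'c' from first, 'g' from second => "cg"
  Position 4: 'b' from first, 'j' from second => "bj"
Result: bgcgdgcgbj

bgcgdgcgbj


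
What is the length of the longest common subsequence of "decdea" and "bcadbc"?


LCS of "decdea" and "bcadbc"
DP table:
           b    c    a    d    b    c
      0    0    0    0    0    0    0
  d   0    0    0    0    1    1    1
  e   0    0    0    0    1    1    1
  c   0    0    1    1    1    1    2
  d   0    0    1    1    2    2    2
  e   0    0    1    1    2    2    2
  a   0    0    1    2    2    2    2
LCS length = dp[6][6] = 2

2


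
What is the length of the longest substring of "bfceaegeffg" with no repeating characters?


Input: "bfceaegeffg"
Sliding window (track last position of each char):
  Position 0 ('b'): window [0,0] length 1 -- new best
  Position 1 ('f'): window [0,1] length 2 -- new best
  Position 2 ('c'): window [0,2] length 3 -- new best
  Position 3 ('e'): window [0,3] length 4 -- new best
  Position 4 ('a'): window [0,4] length 5 -- new best
  Position 5 ('e'): repeat (last at 3), move window start to 4
  Position 5 ('e'): window [4,5] length 2
  Position 6 ('g'): window [4,6] length 3
  Position 7 ('e'): repeat (last at 5), move window start to 6
  Position 7 ('e'): window [6,7] length 2
  Position 8 ('f'): window [6,8] length 3
  Position 9 ('f'): repeat (last at 8), move window start to 9
  Position 9 ('f'): window [9,9] length 1
  Position 10 ('g'): window [9,10] length 2
Longest substring with no repeats: "bfcea" with length 5

5


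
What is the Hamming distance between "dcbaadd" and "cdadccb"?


Comparing "dcbaadd" and "cdadccb" position by position:
  Position 0: 'd' vs 'c' => differ
  Position 1: 'c' vs 'd' => differ
  Position 2: 'b' vs 'a' => differ
  Position 3: 'a' vs 'd' => differ
  Position 4: 'a' vs 'c' => differ
  Position 5: 'd' vs 'c' => differ
  Position 6: 'd' vs 'b' => differ
Total differences (Hamming distance): 7

7


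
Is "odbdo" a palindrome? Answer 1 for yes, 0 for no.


Input: odbdo
Reversed: odbdo
  Compare pos 0 ('o') with pos 4 ('o'): match
  Compare pos 1 ('d') with pos 3 ('d'): match
Result: palindrome

1


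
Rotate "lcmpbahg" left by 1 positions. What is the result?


Input: "lcmpbahg", rotate left by 1
First 1 characters: "l"
Remaining characters: "cmpbahg"
Concatenate remaining + first: "cmpbahg" + "l" = "cmpbahgl"

cmpbahgl


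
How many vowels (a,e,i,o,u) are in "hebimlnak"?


Input: hebimlnak
Checking each character:
  'h' at position 0: consonant
  'e' at position 1: vowel (running total: 1)
  'b' at position 2: consonant
  'i' at position 3: vowel (running total: 2)
  'm' at position 4: consonant
  'l' at position 5: consonant
  'n' at position 6: consonant
  'a' at position 7: vowel (running total: 3)
  'k' at position 8: consonant
Total vowels: 3

3


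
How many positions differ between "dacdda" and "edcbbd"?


Comparing "dacdda" and "edcbbd" position by position:
  Position 0: 'd' vs 'e' => DIFFER
  Position 1: 'a' vs 'd' => DIFFER
  Position 2: 'c' vs 'c' => same
  Position 3: 'd' vs 'b' => DIFFER
  Position 4: 'd' vs 'b' => DIFFER
  Position 5: 'a' vs 'd' => DIFFER
Positions that differ: 5

5


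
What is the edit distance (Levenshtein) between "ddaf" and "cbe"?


Computing edit distance: "ddaf" -> "cbe"
DP table:
           c    b    e
      0    1    2    3
  d   1    1    2    3
  d   2    2    2    3
  a   3    3    3    3
  f   4    4    4    4
Edit distance = dp[4][3] = 4

4


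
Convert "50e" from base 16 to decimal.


Input: "50e" in base 16
Positional expansion:
  Digit '5' (value 5) x 16^2 = 1280
  Digit '0' (value 0) x 16^1 = 0
  Digit 'e' (value 14) x 16^0 = 14
Sum = 1294

1294


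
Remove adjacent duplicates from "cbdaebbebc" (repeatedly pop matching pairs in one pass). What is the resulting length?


Input: cbdaebbebc
Stack-based adjacent duplicate removal:
  Read 'c': push. Stack: c
  Read 'b': push. Stack: cb
  Read 'd': push. Stack: cbd
  Read 'a': push. Stack: cbda
  Read 'e': push. Stack: cbdae
  Read 'b': push. Stack: cbdaeb
  Read 'b': matches stack top 'b' => pop. Stack: cbdae
  Read 'e': matches stack top 'e' => pop. Stack: cbda
  Read 'b': push. Stack: cbdab
  Read 'c': push. Stack: cbdabc
Final stack: "cbdabc" (length 6)

6


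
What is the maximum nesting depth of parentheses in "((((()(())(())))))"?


Input: "((((()(())(())))))"
Tracking depth:
  Position 0 '(': depth becomes 1
  Position 1 '(': depth becomes 2
  Position 2 '(': depth becomes 3
  Position 3 '(': depth becomes 4
  Position 4 '(': depth becomes 5
  Position 5 ')': depth becomes 4
  Position 6 '(': depth becomes 5
  Position 7 '(': depth becomes 6
  Position 8 ')': depth becomes 5
  Position 9 ')': depth becomes 4
  Position 10 '(': depth becomes 5
  Position 11 '(': depth becomes 6
  Position 12 ')': depth becomes 5
  Position 13 ')': depth becomes 4
  Position 14 ')': depth becomes 3
  Position 15 ')': depth becomes 2
  Position 16 ')': depth becomes 1
  Position 17 ')': depth becomes 0
Maximum depth reached: 6

6


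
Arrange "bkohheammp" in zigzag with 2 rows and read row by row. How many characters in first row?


Zigzag "bkohheammp" into 2 rows:
Placing characters:
  'b' => row 0
  'k' => row 1
  'o' => row 0
  'h' => row 1
  'h' => row 0
  'e' => row 1
  'a' => row 0
  'm' => row 1
  'm' => row 0
  'p' => row 1
Rows:
  Row 0: "boham"
  Row 1: "khemp"
First row length: 5

5


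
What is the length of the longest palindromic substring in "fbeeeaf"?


Input: "fbeeeaf"
Checking substrings for palindromes:
  [2:5] "eee" (len 3) => palindrome
  [2:4] "ee" (len 2) => palindrome
  [3:5] "ee" (len 2) => palindrome
Longest palindromic substring: "eee" with length 3

3


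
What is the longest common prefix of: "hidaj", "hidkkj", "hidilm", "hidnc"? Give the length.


Words: hidaj, hidkkj, hidilm, hidnc
  Position 0: all 'h' => match
  Position 1: all 'i' => match
  Position 2: all 'd' => match
  Position 3: ('a', 'k', 'i', 'n') => mismatch, stop
LCP = "hid" (length 3)

3


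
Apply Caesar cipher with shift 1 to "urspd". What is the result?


Caesar cipher: shift "urspd" by 1
  'u' (pos 20) + 1 = pos 21 = 'v'
  'r' (pos 17) + 1 = pos 18 = 's'
  's' (pos 18) + 1 = pos 19 = 't'
  'p' (pos 15) + 1 = pos 16 = 'q'
  'd' (pos 3) + 1 = pos 4 = 'e'
Result: vstqe

vstqe


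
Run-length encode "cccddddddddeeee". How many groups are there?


Input: cccddddddddeeee
Scanning for consecutive runs:
  Group 1: 'c' x 3 (positions 0-2)
  Group 2: 'd' x 8 (positions 3-10)
  Group 3: 'e' x 4 (positions 11-14)
Total groups: 3

3


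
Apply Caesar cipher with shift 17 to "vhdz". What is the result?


Caesar cipher: shift "vhdz" by 17
  'v' (pos 21) + 17 = pos 12 = 'm'
  'h' (pos 7) + 17 = pos 24 = 'y'
  'd' (pos 3) + 17 = pos 20 = 'u'
  'z' (pos 25) + 17 = pos 16 = 'q'
Result: myuq

myuq


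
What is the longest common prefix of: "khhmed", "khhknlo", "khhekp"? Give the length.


Words: khhmed, khhknlo, khhekp
  Position 0: all 'k' => match
  Position 1: all 'h' => match
  Position 2: all 'h' => match
  Position 3: ('m', 'k', 'e') => mismatch, stop
LCP = "khh" (length 3)

3


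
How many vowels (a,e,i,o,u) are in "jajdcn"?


Input: jajdcn
Checking each character:
  'j' at position 0: consonant
  'a' at position 1: vowel (running total: 1)
  'j' at position 2: consonant
  'd' at position 3: consonant
  'c' at position 4: consonant
  'n' at position 5: consonant
Total vowels: 1

1


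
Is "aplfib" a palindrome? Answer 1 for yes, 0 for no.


Input: aplfib
Reversed: biflpa
  Compare pos 0 ('a') with pos 5 ('b'): MISMATCH
  Compare pos 1 ('p') with pos 4 ('i'): MISMATCH
  Compare pos 2 ('l') with pos 3 ('f'): MISMATCH
Result: not a palindrome

0


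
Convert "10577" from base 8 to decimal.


Input: "10577" in base 8
Positional expansion:
  Digit '1' (value 1) x 8^4 = 4096
  Digit '0' (value 0) x 8^3 = 0
  Digit '5' (value 5) x 8^2 = 320
  Digit '7' (value 7) x 8^1 = 56
  Digit '7' (value 7) x 8^0 = 7
Sum = 4479

4479


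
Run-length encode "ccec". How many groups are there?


Input: ccec
Scanning for consecutive runs:
  Group 1: 'c' x 2 (positions 0-1)
  Group 2: 'e' x 1 (positions 2-2)
  Group 3: 'c' x 1 (positions 3-3)
Total groups: 3

3


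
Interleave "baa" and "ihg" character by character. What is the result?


Interleaving "baa" and "ihg":
  Position 0: 'b' from first, 'i' from second => "bi"
  Position 1: 'a' from first, 'h' from second => "ah"
  Position 2: 'a' from first, 'g' from second => "ag"
Result: biahag

biahag


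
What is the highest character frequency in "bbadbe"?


Input: bbadbe
Character counts:
  'a': 1
  'b': 3
  'd': 1
  'e': 1
Maximum frequency: 3

3


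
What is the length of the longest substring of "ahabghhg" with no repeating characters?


Input: "ahabghhg"
Sliding window (track last position of each char):
  Position 0 ('a'): window [0,0] length 1 -- new best
  Position 1 ('h'): window [0,1] length 2 -- new best
  Position 2 ('a'): repeat (last at 0), move window start to 1
  Position 2 ('a'): window [1,2] length 2
  Position 3 ('b'): window [1,3] length 3 -- new best
  Position 4 ('g'): window [1,4] length 4 -- new best
  Position 5 ('h'): repeat (last at 1), move window start to 2
  Position 5 ('h'): window [2,5] length 4
  Position 6 ('h'): repeat (last at 5), move window start to 6
  Position 6 ('h'): window [6,6] length 1
  Position 7 ('g'): window [6,7] length 2
Longest substring with no repeats: "habg" with length 4

4


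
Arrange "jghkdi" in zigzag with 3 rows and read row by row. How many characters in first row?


Zigzag "jghkdi" into 3 rows:
Placing characters:
  'j' => row 0
  'g' => row 1
  'h' => row 2
  'k' => row 1
  'd' => row 0
  'i' => row 1
Rows:
  Row 0: "jd"
  Row 1: "gki"
  Row 2: "h"
First row length: 2

2


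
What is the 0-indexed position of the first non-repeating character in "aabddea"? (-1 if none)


Input: aabddea
Character frequencies:
  'a': 3
  'b': 1
  'd': 2
  'e': 1
Scanning left to right for freq == 1:
  Position 0 ('a'): freq=3, skip
  Position 1 ('a'): freq=3, skip
  Position 2 ('b'): unique! => answer = 2

2


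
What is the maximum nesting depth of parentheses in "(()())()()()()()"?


Input: "(()())()()()()()"
Tracking depth:
  Position 0 '(': depth becomes 1
  Position 1 '(': depth becomes 2
  Position 2 ')': depth becomes 1
  Position 3 '(': depth becomes 2
  Position 4 ')': depth becomes 1
  Position 5 ')': depth becomes 0
  Position 6 '(': depth becomes 1
  Position 7 ')': depth becomes 0
  Position 8 '(': depth becomes 1
  Position 9 ')': depth becomes 0
  Position 10 '(': depth becomes 1
  Position 11 ')': depth becomes 0
  Position 12 '(': depth becomes 1
  Position 13 ')': depth becomes 0
  Position 14 '(': depth becomes 1
  Position 15 ')': depth becomes 0
Maximum depth reached: 2

2


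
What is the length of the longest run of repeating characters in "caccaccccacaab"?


Input: "caccaccccacaab"
Scanning for longest run:
  Position 1 ('a'): new char, reset run to 1
  Position 2 ('c'): new char, reset run to 1
  Position 3 ('c'): continues run of 'c', length=2
  Position 4 ('a'): new char, reset run to 1
  Position 5 ('c'): new char, reset run to 1
  Position 6 ('c'): continues run of 'c', length=2
  Position 7 ('c'): continues run of 'c', length=3
  Position 8 ('c'): continues run of 'c', length=4
  Position 9 ('a'): new char, reset run to 1
  Position 10 ('c'): new char, reset run to 1
  Position 11 ('a'): new char, reset run to 1
  Position 12 ('a'): continues run of 'a', length=2
  Position 13 ('b'): new char, reset run to 1
Longest run: 'c' with length 4

4


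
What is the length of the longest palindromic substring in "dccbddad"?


Input: "dccbddad"
Checking substrings for palindromes:
  [5:8] "dad" (len 3) => palindrome
  [1:3] "cc" (len 2) => palindrome
  [4:6] "dd" (len 2) => palindrome
Longest palindromic substring: "dad" with length 3

3


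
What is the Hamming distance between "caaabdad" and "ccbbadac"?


Comparing "caaabdad" and "ccbbadac" position by position:
  Position 0: 'c' vs 'c' => same
  Position 1: 'a' vs 'c' => differ
  Position 2: 'a' vs 'b' => differ
  Position 3: 'a' vs 'b' => differ
  Position 4: 'b' vs 'a' => differ
  Position 5: 'd' vs 'd' => same
  Position 6: 'a' vs 'a' => same
  Position 7: 'd' vs 'c' => differ
Total differences (Hamming distance): 5

5


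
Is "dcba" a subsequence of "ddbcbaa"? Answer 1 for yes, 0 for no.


Check if "dcba" is a subsequence of "ddbcbaa"
Greedy scan:
  Position 0 ('d'): matches sub[0] = 'd'
  Position 1 ('d'): no match needed
  Position 2 ('b'): no match needed
  Position 3 ('c'): matches sub[1] = 'c'
  Position 4 ('b'): matches sub[2] = 'b'
  Position 5 ('a'): matches sub[3] = 'a'
  Position 6 ('a'): no match needed
All 4 characters matched => is a subsequence

1


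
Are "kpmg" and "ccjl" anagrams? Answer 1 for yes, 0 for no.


Strings: "kpmg", "ccjl"
Sorted first:  gkmp
Sorted second: ccjl
Differ at position 0: 'g' vs 'c' => not anagrams

0


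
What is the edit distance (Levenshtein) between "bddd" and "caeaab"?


Computing edit distance: "bddd" -> "caeaab"
DP table:
           c    a    e    a    a    b
      0    1    2    3    4    5    6
  b   1    1    2    3    4    5    5
  d   2    2    2    3    4    5    6
  d   3    3    3    3    4    5    6
  d   4    4    4    4    4    5    6
Edit distance = dp[4][6] = 6

6


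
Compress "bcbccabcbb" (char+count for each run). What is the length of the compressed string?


Input: bcbccabcbb
Runs:
  'b' x 1 => "b1"
  'c' x 1 => "c1"
  'b' x 1 => "b1"
  'c' x 2 => "c2"
  'a' x 1 => "a1"
  'b' x 1 => "b1"
  'c' x 1 => "c1"
  'b' x 2 => "b2"
Compressed: "b1c1b1c2a1b1c1b2"
Compressed length: 16

16


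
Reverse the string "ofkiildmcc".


Input: ofkiildmcc
Reading characters right to left:
  Position 9: 'c'
  Position 8: 'c'
  Position 7: 'm'
  Position 6: 'd'
  Position 5: 'l'
  Position 4: 'i'
  Position 3: 'i'
  Position 2: 'k'
  Position 1: 'f'
  Position 0: 'o'
Reversed: ccmdliikfo

ccmdliikfo


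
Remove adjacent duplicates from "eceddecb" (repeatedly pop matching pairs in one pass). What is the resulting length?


Input: eceddecb
Stack-based adjacent duplicate removal:
  Read 'e': push. Stack: e
  Read 'c': push. Stack: ec
  Read 'e': push. Stack: ece
  Read 'd': push. Stack: eced
  Read 'd': matches stack top 'd' => pop. Stack: ece
  Read 'e': matches stack top 'e' => pop. Stack: ec
  Read 'c': matches stack top 'c' => pop. Stack: e
  Read 'b': push. Stack: eb
Final stack: "eb" (length 2)

2


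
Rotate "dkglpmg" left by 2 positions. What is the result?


Input: "dkglpmg", rotate left by 2
First 2 characters: "dk"
Remaining characters: "glpmg"
Concatenate remaining + first: "glpmg" + "dk" = "glpmgdk"

glpmgdk


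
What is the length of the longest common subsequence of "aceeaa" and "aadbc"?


LCS of "aceeaa" and "aadbc"
DP table:
           a    a    d    b    c
      0    0    0    0    0    0
  a   0    1    1    1    1    1
  c   0    1    1    1    1    2
  e   0    1    1    1    1    2
  e   0    1    1    1    1    2
  a   0    1    2    2    2    2
  a   0    1    2    2    2    2
LCS length = dp[6][5] = 2

2


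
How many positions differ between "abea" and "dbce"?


Comparing "abea" and "dbce" position by position:
  Position 0: 'a' vs 'd' => DIFFER
  Position 1: 'b' vs 'b' => same
  Position 2: 'e' vs 'c' => DIFFER
  Position 3: 'a' vs 'e' => DIFFER
Positions that differ: 3

3


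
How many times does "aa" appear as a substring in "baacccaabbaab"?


Searching for "aa" in "baacccaabbaab"
Scanning each position:
  Position 0: "ba" => no
  Position 1: "aa" => MATCH
  Position 2: "ac" => no
  Position 3: "cc" => no
  Position 4: "cc" => no
  Position 5: "ca" => no
  Position 6: "aa" => MATCH
  Position 7: "ab" => no
  Position 8: "bb" => no
  Position 9: "ba" => no
  Position 10: "aa" => MATCH
  Position 11: "ab" => no
Total occurrences: 3

3


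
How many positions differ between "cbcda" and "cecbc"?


Comparing "cbcda" and "cecbc" position by position:
  Position 0: 'c' vs 'c' => same
  Position 1: 'b' vs 'e' => DIFFER
  Position 2: 'c' vs 'c' => same
  Position 3: 'd' vs 'b' => DIFFER
  Position 4: 'a' vs 'c' => DIFFER
Positions that differ: 3

3


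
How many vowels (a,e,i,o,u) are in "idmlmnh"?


Input: idmlmnh
Checking each character:
  'i' at position 0: vowel (running total: 1)
  'd' at position 1: consonant
  'm' at position 2: consonant
  'l' at position 3: consonant
  'm' at position 4: consonant
  'n' at position 5: consonant
  'h' at position 6: consonant
Total vowels: 1

1


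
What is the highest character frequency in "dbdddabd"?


Input: dbdddabd
Character counts:
  'a': 1
  'b': 2
  'd': 5
Maximum frequency: 5

5


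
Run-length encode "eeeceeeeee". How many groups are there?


Input: eeeceeeeee
Scanning for consecutive runs:
  Group 1: 'e' x 3 (positions 0-2)
  Group 2: 'c' x 1 (positions 3-3)
  Group 3: 'e' x 6 (positions 4-9)
Total groups: 3

3


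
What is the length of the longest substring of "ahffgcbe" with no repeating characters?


Input: "ahffgcbe"
Sliding window (track last position of each char):
  Position 0 ('a'): window [0,0] length 1 -- new best
  Position 1 ('h'): window [0,1] length 2 -- new best
  Position 2 ('f'): window [0,2] length 3 -- new best
  Position 3 ('f'): repeat (last at 2), move window start to 3
  Position 3 ('f'): window [3,3] length 1
  Position 4 ('g'): window [3,4] length 2
  Position 5 ('c'): window [3,5] length 3
  Position 6 ('b'): window [3,6] length 4 -- new best
  Position 7 ('e'): window [3,7] length 5 -- new best
Longest substring with no repeats: "fgcbe" with length 5

5


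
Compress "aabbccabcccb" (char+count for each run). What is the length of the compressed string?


Input: aabbccabcccb
Runs:
  'a' x 2 => "a2"
  'b' x 2 => "b2"
  'c' x 2 => "c2"
  'a' x 1 => "a1"
  'b' x 1 => "b1"
  'c' x 3 => "c3"
  'b' x 1 => "b1"
Compressed: "a2b2c2a1b1c3b1"
Compressed length: 14

14


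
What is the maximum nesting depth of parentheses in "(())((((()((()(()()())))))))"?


Input: "(())((((()((()(()()())))))))"
Tracking depth:
  Position 0 '(': depth becomes 1
  Position 1 '(': depth becomes 2
  Position 2 ')': depth becomes 1
  Position 3 ')': depth becomes 0
  Position 4 '(': depth becomes 1
  Position 5 '(': depth becomes 2
  Position 6 '(': depth becomes 3
  Position 7 '(': depth becomes 4
  Position 8 '(': depth becomes 5
  Position 9 ')': depth becomes 4
  Position 10 '(': depth becomes 5
  Position 11 '(': depth becomes 6
  Position 12 '(': depth becomes 7
  Position 13 ')': depth becomes 6
  Position 14 '(': depth becomes 7
  Position 15 '(': depth becomes 8
  Position 16 ')': depth becomes 7
  Position 17 '(': depth becomes 8
  Position 18 ')': depth becomes 7
  Position 19 '(': depth becomes 8
  Position 20 ')': depth becomes 7
  Position 21 ')': depth becomes 6
  Position 22 ')': depth becomes 5
  Position 23 ')': depth becomes 4
  Position 24 ')': depth becomes 3
  Position 25 ')': depth becomes 2
  Position 26 ')': depth becomes 1
  Position 27 ')': depth becomes 0
Maximum depth reached: 8

8


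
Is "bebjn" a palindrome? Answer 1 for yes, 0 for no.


Input: bebjn
Reversed: njbeb
  Compare pos 0 ('b') with pos 4 ('n'): MISMATCH
  Compare pos 1 ('e') with pos 3 ('j'): MISMATCH
Result: not a palindrome

0


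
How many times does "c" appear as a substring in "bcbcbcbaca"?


Searching for "c" in "bcbcbcbaca"
Scanning each position:
  Position 0: "b" => no
  Position 1: "c" => MATCH
  Position 2: "b" => no
  Position 3: "c" => MATCH
  Position 4: "b" => no
  Position 5: "c" => MATCH
  Position 6: "b" => no
  Position 7: "a" => no
  Position 8: "c" => MATCH
  Position 9: "a" => no
Total occurrences: 4

4


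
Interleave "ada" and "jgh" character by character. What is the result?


Interleaving "ada" and "jgh":
  Position 0: 'a' from first, 'j' from second => "aj"
  Position 1: 'd' from first, 'g' from second => "dg"
  Position 2: 'a' from first, 'h' from second => "ah"
Result: ajdgah

ajdgah


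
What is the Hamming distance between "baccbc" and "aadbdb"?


Comparing "baccbc" and "aadbdb" position by position:
  Position 0: 'b' vs 'a' => differ
  Position 1: 'a' vs 'a' => same
  Position 2: 'c' vs 'd' => differ
  Position 3: 'c' vs 'b' => differ
  Position 4: 'b' vs 'd' => differ
  Position 5: 'c' vs 'b' => differ
Total differences (Hamming distance): 5

5


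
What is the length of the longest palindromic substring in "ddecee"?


Input: "ddecee"
Checking substrings for palindromes:
  [2:5] "ece" (len 3) => palindrome
  [0:2] "dd" (len 2) => palindrome
  [4:6] "ee" (len 2) => palindrome
Longest palindromic substring: "ece" with length 3

3


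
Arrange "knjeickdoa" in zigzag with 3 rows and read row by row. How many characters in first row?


Zigzag "knjeickdoa" into 3 rows:
Placing characters:
  'k' => row 0
  'n' => row 1
  'j' => row 2
  'e' => row 1
  'i' => row 0
  'c' => row 1
  'k' => row 2
  'd' => row 1
  'o' => row 0
  'a' => row 1
Rows:
  Row 0: "kio"
  Row 1: "necda"
  Row 2: "jk"
First row length: 3

3


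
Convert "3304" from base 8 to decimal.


Input: "3304" in base 8
Positional expansion:
  Digit '3' (value 3) x 8^3 = 1536
  Digit '3' (value 3) x 8^2 = 192
  Digit '0' (value 0) x 8^1 = 0
  Digit '4' (value 4) x 8^0 = 4
Sum = 1732

1732


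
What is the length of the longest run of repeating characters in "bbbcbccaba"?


Input: "bbbcbccaba"
Scanning for longest run:
  Position 1 ('b'): continues run of 'b', length=2
  Position 2 ('b'): continues run of 'b', length=3
  Position 3 ('c'): new char, reset run to 1
  Position 4 ('b'): new char, reset run to 1
  Position 5 ('c'): new char, reset run to 1
  Position 6 ('c'): continues run of 'c', length=2
  Position 7 ('a'): new char, reset run to 1
  Position 8 ('b'): new char, reset run to 1
  Position 9 ('a'): new char, reset run to 1
Longest run: 'b' with length 3

3


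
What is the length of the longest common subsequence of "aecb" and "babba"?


LCS of "aecb" and "babba"
DP table:
           b    a    b    b    a
      0    0    0    0    0    0
  a   0    0    1    1    1    1
  e   0    0    1    1    1    1
  c   0    0    1    1    1    1
  b   0    1    1    2    2    2
LCS length = dp[4][5] = 2

2


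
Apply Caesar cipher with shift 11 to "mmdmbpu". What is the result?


Caesar cipher: shift "mmdmbpu" by 11
  'm' (pos 12) + 11 = pos 23 = 'x'
  'm' (pos 12) + 11 = pos 23 = 'x'
  'd' (pos 3) + 11 = pos 14 = 'o'
  'm' (pos 12) + 11 = pos 23 = 'x'
  'b' (pos 1) + 11 = pos 12 = 'm'
  'p' (pos 15) + 11 = pos 0 = 'a'
  'u' (pos 20) + 11 = pos 5 = 'f'
Result: xxoxmaf

xxoxmaf


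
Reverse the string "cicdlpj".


Input: cicdlpj
Reading characters right to left:
  Position 6: 'j'
  Position 5: 'p'
  Position 4: 'l'
  Position 3: 'd'
  Position 2: 'c'
  Position 1: 'i'
  Position 0: 'c'
Reversed: jpldcic

jpldcic


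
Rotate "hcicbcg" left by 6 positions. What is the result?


Input: "hcicbcg", rotate left by 6
First 6 characters: "hcicbc"
Remaining characters: "g"
Concatenate remaining + first: "g" + "hcicbc" = "ghcicbc"

ghcicbc


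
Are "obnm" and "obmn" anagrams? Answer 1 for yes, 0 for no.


Strings: "obnm", "obmn"
Sorted first:  bmno
Sorted second: bmno
Sorted forms match => anagrams

1


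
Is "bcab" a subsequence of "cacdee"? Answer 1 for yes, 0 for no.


Check if "bcab" is a subsequence of "cacdee"
Greedy scan:
  Position 0 ('c'): no match needed
  Position 1 ('a'): no match needed
  Position 2 ('c'): no match needed
  Position 3 ('d'): no match needed
  Position 4 ('e'): no match needed
  Position 5 ('e'): no match needed
Only matched 0/4 characters => not a subsequence

0


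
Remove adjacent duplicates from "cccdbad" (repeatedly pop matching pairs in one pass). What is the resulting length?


Input: cccdbad
Stack-based adjacent duplicate removal:
  Read 'c': push. Stack: c
  Read 'c': matches stack top 'c' => pop. Stack: (empty)
  Read 'c': push. Stack: c
  Read 'd': push. Stack: cd
  Read 'b': push. Stack: cdb
  Read 'a': push. Stack: cdba
  Read 'd': push. Stack: cdbad
Final stack: "cdbad" (length 5)

5


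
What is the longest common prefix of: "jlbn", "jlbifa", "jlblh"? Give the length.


Words: jlbn, jlbifa, jlblh
  Position 0: all 'j' => match
  Position 1: all 'l' => match
  Position 2: all 'b' => match
  Position 3: ('n', 'i', 'l') => mismatch, stop
LCP = "jlb" (length 3)

3


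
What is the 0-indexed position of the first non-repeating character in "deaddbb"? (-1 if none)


Input: deaddbb
Character frequencies:
  'a': 1
  'b': 2
  'd': 3
  'e': 1
Scanning left to right for freq == 1:
  Position 0 ('d'): freq=3, skip
  Position 1 ('e'): unique! => answer = 1

1


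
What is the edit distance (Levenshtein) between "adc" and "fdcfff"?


Computing edit distance: "adc" -> "fdcfff"
DP table:
           f    d    c    f    f    f
      0    1    2    3    4    5    6
  a   1    1    2    3    4    5    6
  d   2    2    1    2    3    4    5
  c   3    3    2    1    2    3    4
Edit distance = dp[3][6] = 4

4


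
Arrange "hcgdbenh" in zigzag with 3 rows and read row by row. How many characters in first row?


Zigzag "hcgdbenh" into 3 rows:
Placing characters:
  'h' => row 0
  'c' => row 1
  'g' => row 2
  'd' => row 1
  'b' => row 0
  'e' => row 1
  'n' => row 2
  'h' => row 1
Rows:
  Row 0: "hb"
  Row 1: "cdeh"
  Row 2: "gn"
First row length: 2

2


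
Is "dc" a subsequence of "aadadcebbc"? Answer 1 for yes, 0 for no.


Check if "dc" is a subsequence of "aadadcebbc"
Greedy scan:
  Position 0 ('a'): no match needed
  Position 1 ('a'): no match needed
  Position 2 ('d'): matches sub[0] = 'd'
  Position 3 ('a'): no match needed
  Position 4 ('d'): no match needed
  Position 5 ('c'): matches sub[1] = 'c'
  Position 6 ('e'): no match needed
  Position 7 ('b'): no match needed
  Position 8 ('b'): no match needed
  Position 9 ('c'): no match needed
All 2 characters matched => is a subsequence

1


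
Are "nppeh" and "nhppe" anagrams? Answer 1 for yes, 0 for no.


Strings: "nppeh", "nhppe"
Sorted first:  ehnpp
Sorted second: ehnpp
Sorted forms match => anagrams

1


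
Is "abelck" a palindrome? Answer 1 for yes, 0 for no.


Input: abelck
Reversed: kcleba
  Compare pos 0 ('a') with pos 5 ('k'): MISMATCH
  Compare pos 1 ('b') with pos 4 ('c'): MISMATCH
  Compare pos 2 ('e') with pos 3 ('l'): MISMATCH
Result: not a palindrome

0


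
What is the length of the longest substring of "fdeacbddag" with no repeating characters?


Input: "fdeacbddag"
Sliding window (track last position of each char):
  Position 0 ('f'): window [0,0] length 1 -- new best
  Position 1 ('d'): window [0,1] length 2 -- new best
  Position 2 ('e'): window [0,2] length 3 -- new best
  Position 3 ('a'): window [0,3] length 4 -- new best
  Position 4 ('c'): window [0,4] length 5 -- new best
  Position 5 ('b'): window [0,5] length 6 -- new best
  Position 6 ('d'): repeat (last at 1), move window start to 2
  Position 6 ('d'): window [2,6] length 5
  Position 7 ('d'): repeat (last at 6), move window start to 7
  Position 7 ('d'): window [7,7] length 1
  Position 8 ('a'): window [7,8] length 2
  Position 9 ('g'): window [7,9] length 3
Longest substring with no repeats: "fdeacb" with length 6

6


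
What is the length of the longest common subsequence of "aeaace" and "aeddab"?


LCS of "aeaace" and "aeddab"
DP table:
           a    e    d    d    a    b
      0    0    0    0    0    0    0
  a   0    1    1    1    1    1    1
  e   0    1    2    2    2    2    2
  a   0    1    2    2    2    3    3
  a   0    1    2    2    2    3    3
  c   0    1    2    2    2    3    3
  e   0    1    2    2    2    3    3
LCS length = dp[6][6] = 3

3


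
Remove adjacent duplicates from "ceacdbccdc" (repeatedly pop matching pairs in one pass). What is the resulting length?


Input: ceacdbccdc
Stack-based adjacent duplicate removal:
  Read 'c': push. Stack: c
  Read 'e': push. Stack: ce
  Read 'a': push. Stack: cea
  Read 'c': push. Stack: ceac
  Read 'd': push. Stack: ceacd
  Read 'b': push. Stack: ceacdb
  Read 'c': push. Stack: ceacdbc
  Read 'c': matches stack top 'c' => pop. Stack: ceacdb
  Read 'd': push. Stack: ceacdbd
  Read 'c': push. Stack: ceacdbdc
Final stack: "ceacdbdc" (length 8)

8


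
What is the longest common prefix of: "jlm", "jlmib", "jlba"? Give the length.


Words: jlm, jlmib, jlba
  Position 0: all 'j' => match
  Position 1: all 'l' => match
  Position 2: ('m', 'm', 'b') => mismatch, stop
LCP = "jl" (length 2)

2


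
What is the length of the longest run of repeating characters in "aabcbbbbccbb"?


Input: "aabcbbbbccbb"
Scanning for longest run:
  Position 1 ('a'): continues run of 'a', length=2
  Position 2 ('b'): new char, reset run to 1
  Position 3 ('c'): new char, reset run to 1
  Position 4 ('b'): new char, reset run to 1
  Position 5 ('b'): continues run of 'b', length=2
  Position 6 ('b'): continues run of 'b', length=3
  Position 7 ('b'): continues run of 'b', length=4
  Position 8 ('c'): new char, reset run to 1
  Position 9 ('c'): continues run of 'c', length=2
  Position 10 ('b'): new char, reset run to 1
  Position 11 ('b'): continues run of 'b', length=2
Longest run: 'b' with length 4

4


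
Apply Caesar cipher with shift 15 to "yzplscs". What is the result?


Caesar cipher: shift "yzplscs" by 15
  'y' (pos 24) + 15 = pos 13 = 'n'
  'z' (pos 25) + 15 = pos 14 = 'o'
  'p' (pos 15) + 15 = pos 4 = 'e'
  'l' (pos 11) + 15 = pos 0 = 'a'
  's' (pos 18) + 15 = pos 7 = 'h'
  'c' (pos 2) + 15 = pos 17 = 'r'
  's' (pos 18) + 15 = pos 7 = 'h'
Result: noeahrh

noeahrh


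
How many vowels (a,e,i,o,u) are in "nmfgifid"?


Input: nmfgifid
Checking each character:
  'n' at position 0: consonant
  'm' at position 1: consonant
  'f' at position 2: consonant
  'g' at position 3: consonant
  'i' at position 4: vowel (running total: 1)
  'f' at position 5: consonant
  'i' at position 6: vowel (running total: 2)
  'd' at position 7: consonant
Total vowels: 2

2


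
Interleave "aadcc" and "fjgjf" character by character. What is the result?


Interleaving "aadcc" and "fjgjf":
  Position 0: 'a' from first, 'f' from second => "af"
  Position 1: 'a' from first, 'j' from second => "aj"
  Position 2: 'd' from first, 'g' from second => "dg"
  Position 3: 'c' from first, 'j' from second => "cj"
  Position 4: 'c' from first, 'f' from second => "cf"
Result: afajdgcjcf

afajdgcjcf


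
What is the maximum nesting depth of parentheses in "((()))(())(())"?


Input: "((()))(())(())"
Tracking depth:
  Position 0 '(': depth becomes 1
  Position 1 '(': depth becomes 2
  Position 2 '(': depth becomes 3
  Position 3 ')': depth becomes 2
  Position 4 ')': depth becomes 1
  Position 5 ')': depth becomes 0
  Position 6 '(': depth becomes 1
  Position 7 '(': depth becomes 2
  Position 8 ')': depth becomes 1
  Position 9 ')': depth becomes 0
  Position 10 '(': depth becomes 1
  Position 11 '(': depth becomes 2
  Position 12 ')': depth becomes 1
  Position 13 ')': depth becomes 0
Maximum depth reached: 3

3


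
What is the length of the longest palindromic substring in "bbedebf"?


Input: "bbedebf"
Checking substrings for palindromes:
  [1:6] "bedeb" (len 5) => palindrome
  [2:5] "ede" (len 3) => palindrome
  [0:2] "bb" (len 2) => palindrome
Longest palindromic substring: "bedeb" with length 5

5


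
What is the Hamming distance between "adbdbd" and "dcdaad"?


Comparing "adbdbd" and "dcdaad" position by position:
  Position 0: 'a' vs 'd' => differ
  Position 1: 'd' vs 'c' => differ
  Position 2: 'b' vs 'd' => differ
  Position 3: 'd' vs 'a' => differ
  Position 4: 'b' vs 'a' => differ
  Position 5: 'd' vs 'd' => same
Total differences (Hamming distance): 5

5


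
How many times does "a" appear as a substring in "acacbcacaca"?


Searching for "a" in "acacbcacaca"
Scanning each position:
  Position 0: "a" => MATCH
  Position 1: "c" => no
  Position 2: "a" => MATCH
  Position 3: "c" => no
  Position 4: "b" => no
  Position 5: "c" => no
  Position 6: "a" => MATCH
  Position 7: "c" => no
  Position 8: "a" => MATCH
  Position 9: "c" => no
  Position 10: "a" => MATCH
Total occurrences: 5

5


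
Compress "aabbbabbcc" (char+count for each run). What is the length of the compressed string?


Input: aabbbabbcc
Runs:
  'a' x 2 => "a2"
  'b' x 3 => "b3"
  'a' x 1 => "a1"
  'b' x 2 => "b2"
  'c' x 2 => "c2"
Compressed: "a2b3a1b2c2"
Compressed length: 10

10


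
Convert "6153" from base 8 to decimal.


Input: "6153" in base 8
Positional expansion:
  Digit '6' (value 6) x 8^3 = 3072
  Digit '1' (value 1) x 8^2 = 64
  Digit '5' (value 5) x 8^1 = 40
  Digit '3' (value 3) x 8^0 = 3
Sum = 3179

3179


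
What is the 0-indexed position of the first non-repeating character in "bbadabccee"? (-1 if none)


Input: bbadabccee
Character frequencies:
  'a': 2
  'b': 3
  'c': 2
  'd': 1
  'e': 2
Scanning left to right for freq == 1:
  Position 0 ('b'): freq=3, skip
  Position 1 ('b'): freq=3, skip
  Position 2 ('a'): freq=2, skip
  Position 3 ('d'): unique! => answer = 3

3


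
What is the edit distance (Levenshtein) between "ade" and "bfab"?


Computing edit distance: "ade" -> "bfab"
DP table:
           b    f    a    b
      0    1    2    3    4
  a   1    1    2    2    3
  d   2    2    2    3    3
  e   3    3    3    3    4
Edit distance = dp[3][4] = 4

4


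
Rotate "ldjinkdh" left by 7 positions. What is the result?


Input: "ldjinkdh", rotate left by 7
First 7 characters: "ldjinkd"
Remaining characters: "h"
Concatenate remaining + first: "h" + "ldjinkd" = "hldjinkd"

hldjinkd


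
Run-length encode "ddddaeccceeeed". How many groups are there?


Input: ddddaeccceeeed
Scanning for consecutive runs:
  Group 1: 'd' x 4 (positions 0-3)
  Group 2: 'a' x 1 (positions 4-4)
  Group 3: 'e' x 1 (positions 5-5)
  Group 4: 'c' x 3 (positions 6-8)
  Group 5: 'e' x 4 (positions 9-12)
  Group 6: 'd' x 1 (positions 13-13)
Total groups: 6

6


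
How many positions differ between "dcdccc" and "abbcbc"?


Comparing "dcdccc" and "abbcbc" position by position:
  Position 0: 'd' vs 'a' => DIFFER
  Position 1: 'c' vs 'b' => DIFFER
  Position 2: 'd' vs 'b' => DIFFER
  Position 3: 'c' vs 'c' => same
  Position 4: 'c' vs 'b' => DIFFER
  Position 5: 'c' vs 'c' => same
Positions that differ: 4

4


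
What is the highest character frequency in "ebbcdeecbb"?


Input: ebbcdeecbb
Character counts:
  'b': 4
  'c': 2
  'd': 1
  'e': 3
Maximum frequency: 4

4


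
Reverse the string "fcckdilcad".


Input: fcckdilcad
Reading characters right to left:
  Position 9: 'd'
  Position 8: 'a'
  Position 7: 'c'
  Position 6: 'l'
  Position 5: 'i'
  Position 4: 'd'
  Position 3: 'k'
  Position 2: 'c'
  Position 1: 'c'
  Position 0: 'f'
Reversed: daclidkccf

daclidkccf
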